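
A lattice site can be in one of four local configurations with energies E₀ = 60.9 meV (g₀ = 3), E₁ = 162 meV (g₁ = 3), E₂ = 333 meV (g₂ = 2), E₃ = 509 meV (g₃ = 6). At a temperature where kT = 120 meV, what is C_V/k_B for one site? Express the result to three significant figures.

0.654

Eᵢ/kT = 0.50750, 1.3500, 2.7750, 4.2417.
Z = Σ gᵢe^(−Eᵢ/kT) = 3·e^(−0.50750) + 3·e^(−1.3500) + 2·e^(−2.7750) + 6·e^(−4.2417) = 1.8060 + 0.77772 + 0.12470 + 0.086299 = 2.7947.
⟨E⟩ = 115.01 meV, ⟨E²⟩ = 22648 meV².
C_V/k_B = (⟨E²⟩ − ⟨E⟩²)/(kT)² = (22648 − 13227)/14400 = 0.654.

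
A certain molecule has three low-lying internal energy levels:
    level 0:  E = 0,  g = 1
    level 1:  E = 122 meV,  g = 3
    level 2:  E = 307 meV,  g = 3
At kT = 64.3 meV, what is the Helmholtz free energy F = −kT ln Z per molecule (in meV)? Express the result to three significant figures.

-25.0 meV

Eᵢ/kT = 0, 1.8974, 4.7745.
Z = Σ gᵢe^(−Eᵢ/kT) = 1·e^(−0) + 3·e^(−1.8974) + 3·e^(−4.7745) = 1.0000 + 0.44987 + 0.025327 = 1.4752.
F = −kT ln Z = −64.3 × ln(1.4752) = −64.3 × 0.38879 = -25.0 meV.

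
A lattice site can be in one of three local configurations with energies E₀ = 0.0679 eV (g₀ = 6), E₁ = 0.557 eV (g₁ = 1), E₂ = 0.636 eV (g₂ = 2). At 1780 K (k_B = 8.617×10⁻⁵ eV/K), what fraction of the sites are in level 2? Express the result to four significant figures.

k_BT = 8.617×10⁻⁵ × 1780 K = 0.153383 eV.
Eᵢ/kT = 0.442683, 3.63143, 4.14648.
Z = Σ gᵢe^(−Eᵢ/kT) = 6·e^(−0.442683) + 1·e^(−3.63143) + 2·e^(−4.14648) = 3.85386 + 0.0264783 + 0.0316400 = 3.91198.
P₂ = g₂ e^(−E₂/kT) / Z = 0.0316400/3.91198 = 0.008088.

0.008088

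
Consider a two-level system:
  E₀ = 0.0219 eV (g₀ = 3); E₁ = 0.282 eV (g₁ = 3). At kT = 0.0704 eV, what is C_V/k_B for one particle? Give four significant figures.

Eᵢ/kT = 0.311080, 4.00568.
Z = Σ gᵢe^(−Eᵢ/kT) = 3·e^(−0.311080) + 3·e^(−4.00568) = 2.19797 + 0.0546357 = 2.25261.
⟨E⟩ = 0.0282085 eV, ⟨E²⟩ = 0.00239678 eV².
C_V/k_B = (⟨E²⟩ − ⟨E⟩²)/(kT)² = (0.00239678 − 0.000795719)/0.00495616 = 0.3230.

0.3230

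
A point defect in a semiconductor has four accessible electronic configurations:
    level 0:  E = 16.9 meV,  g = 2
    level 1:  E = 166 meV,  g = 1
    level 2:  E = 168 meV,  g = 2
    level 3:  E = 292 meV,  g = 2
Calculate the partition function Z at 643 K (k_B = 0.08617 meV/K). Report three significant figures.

k_BT = 0.08617 × 643 K = 55.407 meV.
Eᵢ/kT = 0.30502, 2.9960, 3.0321, 5.2701.
Z = Σ gᵢe^(−Eᵢ/kT) = 2·e^(−0.30502) + 1·e^(−2.9960) + 2·e^(−3.0321) + 2·e^(−5.2701) = 1.4742 + 0.049987 + 0.096429 + 0.010286 = 1.6309.

Z = 1.63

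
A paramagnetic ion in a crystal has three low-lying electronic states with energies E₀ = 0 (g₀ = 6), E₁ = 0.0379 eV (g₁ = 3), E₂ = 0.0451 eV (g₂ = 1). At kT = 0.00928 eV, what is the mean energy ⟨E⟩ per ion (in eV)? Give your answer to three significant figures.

Eᵢ/kT = 0, 4.0841, 4.8599.
Z = Σ gᵢe^(−Eᵢ/kT) = 6·e^(−0) + 3·e^(−4.0841) + 1·e^(−4.8599) = 6.0000 + 0.050515 + 0.0077513 = 6.0583.
⟨E⟩ = Σ Eᵢ gᵢe^(−Eᵢ/kT) / Z = (0·6.0000 + 0.0379·0.050515 + 0.0451·0.0077513) / 6.0583 = 0.000374 eV.

0.000374 eV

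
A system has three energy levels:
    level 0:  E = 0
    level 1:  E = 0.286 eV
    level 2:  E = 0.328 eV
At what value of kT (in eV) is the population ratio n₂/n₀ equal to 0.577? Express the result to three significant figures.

n₂/n₀ = exp[−(E₂−E₀)/kT] = 0.577.
⇒ (E₂−E₀)/kT = ln(1/0.577) = ln(1.7331) = 0.54991.
kT = 0.328 eV / 0.54991 = 0.596 eV.

0.596 eV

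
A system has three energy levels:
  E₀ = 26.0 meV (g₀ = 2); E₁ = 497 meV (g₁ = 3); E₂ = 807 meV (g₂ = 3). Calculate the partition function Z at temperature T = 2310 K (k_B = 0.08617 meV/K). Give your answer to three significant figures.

Z = 2.05

k_BT = 0.08617 × 2310 K = 199.05 meV.
Eᵢ/kT = 0.13062, 2.4969, 4.0543.
Z = Σ gᵢe^(−Eᵢ/kT) = 2·e^(−0.13062) + 3·e^(−2.4969) + 3·e^(−4.0543) = 1.7551 + 0.24702 + 0.052043 = 2.0542.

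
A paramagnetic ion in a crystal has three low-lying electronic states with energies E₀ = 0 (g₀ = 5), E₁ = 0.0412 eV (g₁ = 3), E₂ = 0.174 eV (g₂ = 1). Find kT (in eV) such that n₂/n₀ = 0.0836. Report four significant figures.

n₂/n₀ = (g₂/g₀) exp[−(E₂−E₀)/kT] = 0.0836.
⇒ (E₂−E₀)/kT = ln((1/5)/0.0836) = ln(2.39234) = 0.872272.
kT = 0.174 eV / 0.872272 = 0.1995 eV.

0.1995 eV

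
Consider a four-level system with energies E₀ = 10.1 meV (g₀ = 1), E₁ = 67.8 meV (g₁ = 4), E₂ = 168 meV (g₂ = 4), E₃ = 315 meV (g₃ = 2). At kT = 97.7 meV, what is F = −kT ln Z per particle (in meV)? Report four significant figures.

-127.7 meV

Eᵢ/kT = 0.103378, 0.693961, 1.71955, 3.22416.
Z = Σ gᵢe^(−Eᵢ/kT) = 1·e^(−0.103378) + 4·e^(−0.693961) + 4·e^(−1.71955) + 2·e^(−3.22416) = 0.901786 + 1.99837 + 0.716587 + 0.0795784 = 3.69632.
F = −kT ln Z = −97.7 × ln(3.69632) = −97.7 × 1.30734 = -127.7 meV.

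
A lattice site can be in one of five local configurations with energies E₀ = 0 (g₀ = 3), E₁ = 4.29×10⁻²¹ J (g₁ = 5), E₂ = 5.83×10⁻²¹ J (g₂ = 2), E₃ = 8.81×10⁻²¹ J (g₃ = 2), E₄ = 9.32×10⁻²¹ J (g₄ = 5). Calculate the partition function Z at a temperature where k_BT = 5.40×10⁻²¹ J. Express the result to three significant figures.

Z = 7.22

Eᵢ/kT = 0, 0.79444, 1.0796, 1.6315, 1.7259.
Z = Σ gᵢe^(−Eᵢ/kT) = 3·e^(−0) + 5·e^(−0.79444) + 2·e^(−1.0796) + 2·e^(−1.6315) + 5·e^(−1.7259) = 3.0000 + 2.2592 + 0.67946 + 0.39127 + 0.89006 = 7.2200.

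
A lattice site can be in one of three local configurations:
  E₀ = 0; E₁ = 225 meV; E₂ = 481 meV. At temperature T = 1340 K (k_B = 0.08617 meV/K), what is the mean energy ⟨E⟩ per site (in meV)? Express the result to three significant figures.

k_BT = 0.08617 × 1340 K = 115.47 meV.
Eᵢ/kT = 0, 1.9486, 4.1656.
Z = Σ e^(−Eᵢ/kT) = e^(−0) + e^(−1.9486) + e^(−4.1656) = 1.0000 + 0.14247 + 0.015520 = 1.1580.
⟨E⟩ = Σ Eᵢ e^(−Eᵢ/kT) / Z = (0·1.0000 + 225·0.14247 + 481·0.015520) / 1.1580 = 34.1 meV.

34.1 meV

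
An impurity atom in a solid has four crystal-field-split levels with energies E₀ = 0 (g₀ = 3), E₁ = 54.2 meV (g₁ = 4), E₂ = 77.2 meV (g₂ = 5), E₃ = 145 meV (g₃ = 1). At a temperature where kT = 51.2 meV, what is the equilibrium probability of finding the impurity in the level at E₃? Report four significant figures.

Eᵢ/kT = 0, 1.05859, 1.50781, 2.83203.
Z = Σ gᵢe^(−Eᵢ/kT) = 3·e^(−0) + 4·e^(−1.05859) + 5·e^(−1.50781) + 1·e^(−2.83203) = 3.00000 + 1.38778 + 1.10697 + 0.0588932 = 5.55364.
P₃ = g₃ e^(−E₃/kT) / Z = 0.0588932/5.55364 = 0.01060.

0.01060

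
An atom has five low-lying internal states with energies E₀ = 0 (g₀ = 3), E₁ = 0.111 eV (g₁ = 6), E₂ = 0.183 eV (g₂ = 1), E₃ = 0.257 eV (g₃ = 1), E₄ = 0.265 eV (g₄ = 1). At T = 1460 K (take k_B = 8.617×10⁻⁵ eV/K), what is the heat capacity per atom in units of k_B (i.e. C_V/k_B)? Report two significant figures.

k_BT = 8.617×10⁻⁵ × 1460 K = 0.1258 eV.
Eᵢ/kT = 0, 0.8824, 1.455, 2.043, 2.107.
Z = Σ gᵢe^(−Eᵢ/kT) = 3·e^(−0) + 6·e^(−0.8824) + 1·e^(−1.455) + 1·e^(−2.043) + 1·e^(−2.107) = 3.000 + 2.483 + 0.2334 + 0.1296 + 0.1216 = 5.968.
⟨E⟩ = 0.06432 eV, ⟨E²⟩ = 0.009301 eV².
C_V/k_B = (⟨E²⟩ − ⟨E⟩²)/(kT)² = (0.009301 − 0.004137)/0.01583 = 0.33.

0.33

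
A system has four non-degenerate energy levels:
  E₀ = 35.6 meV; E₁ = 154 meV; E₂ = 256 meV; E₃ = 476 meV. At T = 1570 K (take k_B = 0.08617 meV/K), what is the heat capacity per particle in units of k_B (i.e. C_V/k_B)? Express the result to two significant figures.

0.52

k_BT = 0.08617 × 1570 K = 135.3 meV.
Eᵢ/kT = 0.2631, 1.138, 1.892, 3.518.
Z = Σ e^(−Eᵢ/kT) = e^(−0.2631) + e^(−1.138) + e^(−1.892) + e^(−3.518) = 0.7687 + 0.3205 + 0.1508 + 0.02966 = 1.270.
⟨E⟩ = 101.9 meV, ⟨E²⟩ = 19830 meV².
C_V/k_B = (⟨E²⟩ − ⟨E⟩²)/(kT)² = (19830 − 10380)/18310 = 0.52.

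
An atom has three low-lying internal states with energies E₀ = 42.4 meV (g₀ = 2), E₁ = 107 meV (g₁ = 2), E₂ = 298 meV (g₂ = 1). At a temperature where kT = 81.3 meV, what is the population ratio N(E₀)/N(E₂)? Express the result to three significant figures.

46.4

n₀/n₂ = (g₀/g₂) exp[−(E₀−E₂)/kT] = (2/1) × exp(−(-255.6 meV)/(81.3 meV)) = (2/1) × exp(3.1439) = 46.4.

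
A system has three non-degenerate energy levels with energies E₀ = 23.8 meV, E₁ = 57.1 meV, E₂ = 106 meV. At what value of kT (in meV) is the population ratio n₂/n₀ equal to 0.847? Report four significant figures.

495.0 meV

n₂/n₀ = exp[−(E₂−E₀)/kT] = 0.847.
⇒ (E₂−E₀)/kT = ln(1/0.847) = ln(1.18064) = 0.166057.
kT = 82.2 meV / 0.166057 = 495.0 meV.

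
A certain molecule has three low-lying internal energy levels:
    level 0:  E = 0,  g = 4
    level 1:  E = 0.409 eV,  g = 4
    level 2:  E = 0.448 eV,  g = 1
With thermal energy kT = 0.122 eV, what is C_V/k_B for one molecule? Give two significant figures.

0.44

Eᵢ/kT = 0, 3.352, 3.672.
Z = Σ gᵢe^(−Eᵢ/kT) = 4·e^(−0) + 4·e^(−3.352) + 1·e^(−3.672) = 4.000 + 0.1401 + 0.02543 = 4.166.
⟨E⟩ = 0.01649 eV, ⟨E²⟩ = 0.006851 eV².
C_V/k_B = (⟨E²⟩ − ⟨E⟩²)/(kT)² = (0.006851 − 0.0002719)/0.01488 = 0.44.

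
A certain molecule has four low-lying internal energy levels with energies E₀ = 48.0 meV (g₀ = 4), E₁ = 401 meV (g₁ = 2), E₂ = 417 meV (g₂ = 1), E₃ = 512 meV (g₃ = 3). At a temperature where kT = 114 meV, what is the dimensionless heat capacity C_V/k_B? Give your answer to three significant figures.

0.487

Eᵢ/kT = 0.42105, 3.5175, 3.6579, 4.4912.
Z = Σ gᵢe^(−Eᵢ/kT) = 4·e^(−0.42105) + 2·e^(−3.5175) + 1·e^(−3.6579) + 3·e^(−4.4912) = 2.6254 + 0.059347 + 0.025787 + 0.033622 = 2.7442.
⟨E⟩ = 64.786 meV, ⟨E²⟩ = 10528 meV².
C_V/k_B = (⟨E²⟩ − ⟨E⟩²)/(kT)² = (10528 − 4197.2)/12996 = 0.487.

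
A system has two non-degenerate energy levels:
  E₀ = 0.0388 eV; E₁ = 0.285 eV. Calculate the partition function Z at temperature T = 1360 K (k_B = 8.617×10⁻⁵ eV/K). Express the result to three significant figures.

Z = 0.806

k_BT = 8.617×10⁻⁵ × 1360 K = 0.11719 eV.
Eᵢ/kT = 0.33109, 2.4319.
Z = Σ e^(−Eᵢ/kT) = e^(−0.33109) + e^(−2.4319) = 0.71814 + 0.087870 = 0.80601.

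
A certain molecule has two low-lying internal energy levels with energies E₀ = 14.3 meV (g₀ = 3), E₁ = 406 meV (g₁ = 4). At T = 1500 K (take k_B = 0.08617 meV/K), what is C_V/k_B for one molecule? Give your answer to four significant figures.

0.5220

k_BT = 0.08617 × 1500 K = 129.255 meV.
Eᵢ/kT = 0.110634, 3.14108.
Z = Σ gᵢe^(−Eᵢ/kT) = 3·e^(−0.110634) + 4·e^(−3.14108) = 2.68580 + 0.172944 = 2.85874.
⟨E⟩ = 37.9965 meV, ⟨E²⟩ = 10164.1 meV².
C_V/k_B = (⟨E²⟩ − ⟨E⟩²)/(kT)² = (10164.1 − 1443.73)/16706.9 = 0.5220.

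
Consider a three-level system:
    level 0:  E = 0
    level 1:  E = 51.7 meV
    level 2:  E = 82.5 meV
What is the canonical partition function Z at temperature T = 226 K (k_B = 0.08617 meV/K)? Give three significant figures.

k_BT = 0.08617 × 226 K = 19.474 meV.
Eᵢ/kT = 0, 2.6548, 4.2364.
Z = Σ e^(−Eᵢ/kT) = e^(−0) + e^(−2.6548) + e^(−4.2364) = 1.0000 + 0.070313 + 0.014460 = 1.0848.

Z = 1.08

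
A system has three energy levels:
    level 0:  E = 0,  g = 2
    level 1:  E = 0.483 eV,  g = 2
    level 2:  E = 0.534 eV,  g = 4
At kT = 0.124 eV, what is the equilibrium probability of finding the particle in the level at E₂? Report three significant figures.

Eᵢ/kT = 0, 3.8952, 4.3065.
Z = Σ gᵢe^(−Eᵢ/kT) = 2·e^(−0) + 2·e^(−3.8952) + 4·e^(−4.3065) = 2.0000 + 0.040679 + 0.053923 = 2.0946.
P₂ = g₂ e^(−E₂/kT) / Z = 0.053923/2.0946 = 0.0257.

0.0257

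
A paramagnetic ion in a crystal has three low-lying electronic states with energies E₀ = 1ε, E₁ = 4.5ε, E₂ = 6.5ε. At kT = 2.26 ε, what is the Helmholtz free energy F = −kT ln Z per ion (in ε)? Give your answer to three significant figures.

Eᵢ/kT = 0.44248, 1.9912, 2.8761.
Z = Σ e^(−Eᵢ/kT) = e^(−0.44248) + e^(−1.9912) + e^(−2.8761) = 0.64244 + 0.13653 + 0.056354 = 0.83532.
F = −kT ln Z = −2.26 × ln(0.83532) = −2.26 × -0.17994 = 0.407 ε.

0.407 ε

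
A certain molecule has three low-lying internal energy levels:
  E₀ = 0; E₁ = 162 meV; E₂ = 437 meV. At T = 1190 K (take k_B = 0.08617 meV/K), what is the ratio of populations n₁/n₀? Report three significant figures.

k_BT = 0.08617 × 1190 K = 102.54 meV.
n₁/n₀ = exp[−(E₁−E₀)/kT] = exp(−(162 meV)/(102.54 meV)) = exp(-1.5799) = 0.206.

0.206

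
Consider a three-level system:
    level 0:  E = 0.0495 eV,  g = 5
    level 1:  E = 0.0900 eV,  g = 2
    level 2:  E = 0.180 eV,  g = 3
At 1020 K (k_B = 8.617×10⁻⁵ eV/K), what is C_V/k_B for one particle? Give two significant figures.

k_BT = 8.617×10⁻⁵ × 1020 K = 0.08789 eV.
Eᵢ/kT = 0.5632, 1.024, 2.048.
Z = Σ gᵢe^(−Eᵢ/kT) = 5·e^(−0.5632) + 2·e^(−1.024) + 3·e^(−2.048) = 2.847 + 0.7183 + 0.3870 = 3.952.
⟨E⟩ = 0.06964 eV, ⟨E²⟩ = 0.006410 eV².
C_V/k_B = (⟨E²⟩ − ⟨E⟩²)/(kT)² = (0.006410 − 0.004850)/0.007725 = 0.20.

0.20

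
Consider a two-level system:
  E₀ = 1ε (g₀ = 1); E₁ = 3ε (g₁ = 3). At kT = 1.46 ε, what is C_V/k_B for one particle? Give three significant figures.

Eᵢ/kT = 0.68493, 2.0548.
Z = Σ gᵢe^(−Eᵢ/kT) = 1·e^(−0.68493) + 3·e^(−2.0548) = 0.50413 + 0.38436 = 0.88849.
⟨E⟩ = 1.8652 ε, ⟨E²⟩ = 4.4608 ε².
C_V/k_B = (⟨E²⟩ − ⟨E⟩²)/(kT)² = (4.4608 − 3.4790)/2.1316 = 0.461.

0.461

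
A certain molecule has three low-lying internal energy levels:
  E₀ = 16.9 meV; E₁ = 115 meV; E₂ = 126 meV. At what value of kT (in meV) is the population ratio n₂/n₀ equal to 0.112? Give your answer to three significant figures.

n₂/n₀ = exp[−(E₂−E₀)/kT] = 0.112.
⇒ (E₂−E₀)/kT = ln(1/0.112) = ln(8.9286) = 2.1893.
kT = 109.1 meV / 2.1893 = 49.8 meV.

49.8 meV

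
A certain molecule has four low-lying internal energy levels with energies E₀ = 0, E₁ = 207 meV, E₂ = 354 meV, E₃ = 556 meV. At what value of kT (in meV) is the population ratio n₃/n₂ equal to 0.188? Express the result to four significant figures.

n₃/n₂ = exp[−(E₃−E₂)/kT] = 0.188.
⇒ (E₃−E₂)/kT = ln(1/0.188) = ln(5.31915) = 1.67131.
kT = 202 meV / 1.67131 = 120.9 meV.

120.9 meV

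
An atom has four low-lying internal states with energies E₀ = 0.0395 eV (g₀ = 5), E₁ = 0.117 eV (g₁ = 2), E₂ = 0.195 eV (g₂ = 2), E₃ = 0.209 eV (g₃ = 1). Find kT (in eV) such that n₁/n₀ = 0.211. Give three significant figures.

0.121 eV

n₁/n₀ = (g₁/g₀) exp[−(E₁−E₀)/kT] = 0.211.
⇒ (E₁−E₀)/kT = ln((2/5)/0.211) = ln(1.8957) = 0.63959.
kT = 0.0775 eV / 0.63959 = 0.121 eV.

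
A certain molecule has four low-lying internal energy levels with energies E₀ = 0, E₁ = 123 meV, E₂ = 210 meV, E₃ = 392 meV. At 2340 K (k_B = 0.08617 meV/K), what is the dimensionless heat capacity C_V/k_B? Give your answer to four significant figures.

0.3225

k_BT = 0.08617 × 2340 K = 201.638 meV.
Eᵢ/kT = 0, 0.610004, 1.04147, 1.94408.
Z = Σ e^(−Eᵢ/kT) = e^(−0) + e^(−0.610004) + e^(−1.04147) + e^(−1.94408) = 1.00000 + 0.543349 + 0.352935 + 0.143119 = 2.03940.
⟨E⟩ = 96.6220 meV, ⟨E²⟩ = 22446.3 meV².
C_V/k_B = (⟨E²⟩ − ⟨E⟩²)/(kT)² = (22446.3 − 9335.81)/40657.9 = 0.3225.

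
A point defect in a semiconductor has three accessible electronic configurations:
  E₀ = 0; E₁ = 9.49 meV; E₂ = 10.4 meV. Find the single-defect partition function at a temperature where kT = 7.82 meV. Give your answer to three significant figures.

Eᵢ/kT = 0, 1.2136, 1.3299.
Z = Σ e^(−Eᵢ/kT) = e^(−0) + e^(−1.2136) + e^(−1.3299) = 1.0000 + 0.29713 + 0.26450 = 1.5616.

Z = 1.56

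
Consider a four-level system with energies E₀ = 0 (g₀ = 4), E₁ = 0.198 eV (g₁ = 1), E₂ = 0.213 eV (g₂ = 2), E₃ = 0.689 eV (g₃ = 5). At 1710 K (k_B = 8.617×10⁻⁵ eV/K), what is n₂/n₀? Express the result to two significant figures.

0.12

k_BT = 8.617×10⁻⁵ × 1710 K = 0.1474 eV.
n₂/n₀ = (g₂/g₀) exp[−(E₂−E₀)/kT] = (2/4) × exp(−(0.213 eV)/(0.1474 eV)) = (2/4) × exp(-1.445) = 0.12.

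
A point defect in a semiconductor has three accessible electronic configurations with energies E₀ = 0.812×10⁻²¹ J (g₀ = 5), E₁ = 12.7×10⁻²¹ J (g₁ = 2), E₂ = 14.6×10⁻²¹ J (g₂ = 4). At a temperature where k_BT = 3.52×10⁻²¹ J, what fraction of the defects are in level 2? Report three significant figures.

Eᵢ/kT = 0.23068, 3.6080, 4.1477.
Z = Σ gᵢe^(−Eᵢ/kT) = 5·e^(−0.23068) + 2·e^(−3.6080) + 4·e^(−4.1477) = 3.9700 + 0.054212 + 0.063203 = 4.0874.
P₂ = g₂ e^(−E₂/kT) / Z = 0.063203/4.0874 = 0.0155.

0.0155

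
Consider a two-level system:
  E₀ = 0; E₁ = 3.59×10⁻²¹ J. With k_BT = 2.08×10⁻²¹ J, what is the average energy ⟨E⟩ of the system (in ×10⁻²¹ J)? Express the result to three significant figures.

Eᵢ/kT = 0, 1.7260.
Z = Σ e^(−Eᵢ/kT) = e^(−0) + e^(−1.7260) = 1.0000 + 0.17799 = 1.1780.
⟨E⟩ = Σ Eᵢ e^(−Eᵢ/kT) / Z = (0·1.0000 + 3.59·0.17799) / 1.1780 = 0.542 ×10⁻²¹ J.

0.542 ×10⁻²¹ J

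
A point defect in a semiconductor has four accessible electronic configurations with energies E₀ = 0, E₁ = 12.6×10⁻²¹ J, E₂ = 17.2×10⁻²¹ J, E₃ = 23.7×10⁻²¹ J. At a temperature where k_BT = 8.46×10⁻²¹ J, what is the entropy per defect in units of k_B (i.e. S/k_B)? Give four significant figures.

Eᵢ/kT = 0, 1.48936, 2.03310, 2.80142.
Z = Σ e^(−Eᵢ/kT) = e^(−0) + e^(−1.48936) + e^(−2.03310) + e^(−2.80142) = 1.00000 + 0.225517 + 0.130929 + 0.0607238 = 1.41717.
⟨E⟩ = Σ EᵢPᵢ = 4.60964 ×10⁻²¹ J.
S/k_B = ln Z + ⟨E⟩/kT = ln(1.41717) + 4.60964/8.46 = 0.348662 + 0.544875 = 0.8935.

0.8935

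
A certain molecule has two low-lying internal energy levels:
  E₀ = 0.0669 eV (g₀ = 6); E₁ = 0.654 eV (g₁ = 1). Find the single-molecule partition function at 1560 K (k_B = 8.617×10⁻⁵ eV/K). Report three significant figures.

k_BT = 8.617×10⁻⁵ × 1560 K = 0.13443 eV.
Eᵢ/kT = 0.49766, 4.8650.
Z = Σ gᵢe^(−Eᵢ/kT) = 6·e^(−0.49766) + 1·e^(−4.8650) = 3.6477 + 0.0077118 = 3.6554.

Z = 3.66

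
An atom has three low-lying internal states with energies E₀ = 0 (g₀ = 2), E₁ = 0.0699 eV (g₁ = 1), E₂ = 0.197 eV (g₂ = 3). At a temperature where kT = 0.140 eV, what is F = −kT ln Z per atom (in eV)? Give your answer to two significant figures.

Eᵢ/kT = 0, 0.4993, 1.407.
Z = Σ gᵢe^(−Eᵢ/kT) = 2·e^(−0) + 1·e^(−0.4993) + 3·e^(−1.407) = 2.000 + 0.6070 + 0.7346 = 3.342.
F = −kT ln Z = −0.140 × ln(3.342) = −0.140 × 1.207 = -0.17 eV.

-0.17 eV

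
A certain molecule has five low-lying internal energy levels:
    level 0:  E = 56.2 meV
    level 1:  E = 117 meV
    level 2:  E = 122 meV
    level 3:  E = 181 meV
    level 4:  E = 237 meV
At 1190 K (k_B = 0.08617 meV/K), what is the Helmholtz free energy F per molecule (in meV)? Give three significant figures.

-39.7 meV

k_BT = 0.08617 × 1190 K = 102.54 meV.
Eᵢ/kT = 0.54808, 1.1410, 1.1898, 1.7652, 2.3113.
Z = Σ e^(−Eᵢ/kT) = e^(−0.54808) + e^(−1.1410) + e^(−1.1898) + e^(−1.7652) + e^(−2.3113) = 0.57806 + 0.31950 + 0.30428 + 0.17115 + 0.099132 = 1.4721.
F = −kT ln Z = −102.54 × ln(1.4721) = −102.54 × 0.38669 = -39.7 meV.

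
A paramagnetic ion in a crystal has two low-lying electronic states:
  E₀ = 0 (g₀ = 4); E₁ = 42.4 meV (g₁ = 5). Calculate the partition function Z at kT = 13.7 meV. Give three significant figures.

Eᵢ/kT = 0, 3.0949.
Z = Σ gᵢe^(−Eᵢ/kT) = 4·e^(−0) + 5·e^(−3.0949) = 4.0000 + 0.22640 = 4.2264.

Z = 4.23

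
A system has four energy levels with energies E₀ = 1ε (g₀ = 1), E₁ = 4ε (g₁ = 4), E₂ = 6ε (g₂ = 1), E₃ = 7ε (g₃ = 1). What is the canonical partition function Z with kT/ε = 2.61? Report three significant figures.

Z = 1.71

Eᵢ/kT = 0.38314, 1.5326, 2.2989, 2.6820.
Z = Σ gᵢe^(−Eᵢ/kT) = 1·e^(−0.38314) + 4·e^(−1.5326) + 1·e^(−2.2989) + 1·e^(−2.6820) = 0.68172 + 0.86389 + 0.10037 + 0.068426 = 1.7144.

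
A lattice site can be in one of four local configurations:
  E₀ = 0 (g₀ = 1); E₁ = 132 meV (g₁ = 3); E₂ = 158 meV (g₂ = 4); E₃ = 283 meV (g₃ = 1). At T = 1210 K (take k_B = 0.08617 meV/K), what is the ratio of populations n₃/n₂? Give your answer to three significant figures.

k_BT = 0.08617 × 1210 K = 104.27 meV.
n₃/n₂ = (g₃/g₂) exp[−(E₃−E₂)/kT] = (1/4) × exp(−(125 meV)/(104.27 meV)) = (1/4) × exp(-1.1988) = 0.0754.

0.0754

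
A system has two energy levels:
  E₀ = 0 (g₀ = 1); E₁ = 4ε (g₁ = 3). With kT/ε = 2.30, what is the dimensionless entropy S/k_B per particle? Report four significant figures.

1.024

Eᵢ/kT = 0, 1.73913.
Z = Σ gᵢe^(−Eᵢ/kT) = 1·e^(−0) + 3·e^(−1.73913) = 1.00000 + 0.527020 = 1.52702.
⟨E⟩ = Σ EᵢPᵢ = 1.38052 ε.
S/k_B = ln Z + ⟨E⟩/kT = ln(1.52702) + 1.38052/2.30 = 0.423318 + 0.600226 = 1.024.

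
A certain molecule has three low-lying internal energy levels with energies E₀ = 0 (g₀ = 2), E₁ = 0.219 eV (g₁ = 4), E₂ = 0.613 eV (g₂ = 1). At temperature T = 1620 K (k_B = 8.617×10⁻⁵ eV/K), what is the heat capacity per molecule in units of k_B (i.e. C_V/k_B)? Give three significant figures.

0.576

k_BT = 8.617×10⁻⁵ × 1620 K = 0.13960 eV.
Eᵢ/kT = 0, 1.5688, 4.3911.
Z = Σ gᵢe^(−Eᵢ/kT) = 2·e^(−0) + 4·e^(−1.5688) + 1·e^(−4.3911) = 2.0000 + 0.83318 + 0.012387 = 2.8456.
⟨E⟩ = 0.066791 eV, ⟨E²⟩ = 0.015679 eV².
C_V/k_B = (⟨E²⟩ − ⟨E⟩²)/(kT)² = (0.015679 − 0.0044610)/0.019488 = 0.576.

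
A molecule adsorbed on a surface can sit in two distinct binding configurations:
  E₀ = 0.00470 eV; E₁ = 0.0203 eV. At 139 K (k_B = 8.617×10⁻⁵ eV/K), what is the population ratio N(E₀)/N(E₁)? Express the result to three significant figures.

3.68

k_BT = 8.617×10⁻⁵ × 139 K = 0.011978 eV.
n₀/n₁ = exp[−(E₀−E₁)/kT] = exp(−(-0.01560 eV)/(0.011978 eV)) = exp(1.3024) = 3.68.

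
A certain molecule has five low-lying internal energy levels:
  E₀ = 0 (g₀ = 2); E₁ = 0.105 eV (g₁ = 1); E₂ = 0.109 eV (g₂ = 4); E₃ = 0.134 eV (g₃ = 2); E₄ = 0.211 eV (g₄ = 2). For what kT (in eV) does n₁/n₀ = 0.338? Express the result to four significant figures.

0.2682 eV

n₁/n₀ = (g₁/g₀) exp[−(E₁−E₀)/kT] = 0.338.
⇒ (E₁−E₀)/kT = ln((1/2)/0.338) = ln(1.47929) = 0.391562.
kT = 0.105 eV / 0.391562 = 0.2682 eV.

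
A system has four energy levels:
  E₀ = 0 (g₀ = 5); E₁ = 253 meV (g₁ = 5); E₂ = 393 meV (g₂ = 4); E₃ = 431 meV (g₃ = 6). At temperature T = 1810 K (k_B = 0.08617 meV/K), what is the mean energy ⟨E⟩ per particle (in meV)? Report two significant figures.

k_BT = 0.08617 × 1810 K = 156.0 meV.
Eᵢ/kT = 0, 1.622, 2.519, 2.763.
Z = Σ gᵢe^(−Eᵢ/kT) = 5·e^(−0) + 5·e^(−1.622) + 4·e^(−2.519) + 6·e^(−2.763) = 5.000 + 0.9875 + 0.3222 + 0.3786 = 6.688.
⟨E⟩ = Σ Eᵢ gᵢe^(−Eᵢ/kT) / Z = (0·5.000 + 253·0.9875 + 393·0.3222 + 431·0.3786) / 6.688 = 81 meV.

81 meV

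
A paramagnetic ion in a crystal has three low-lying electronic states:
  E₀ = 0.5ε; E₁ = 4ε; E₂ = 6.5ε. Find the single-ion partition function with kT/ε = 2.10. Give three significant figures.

Eᵢ/kT = 0.23810, 1.9048, 3.0952.
Z = Σ e^(−Eᵢ/kT) = e^(−0.23810) + e^(−1.9048) + e^(−3.0952) = 0.78812 + 0.14885 + 0.045266 = 0.98224.

Z = 0.982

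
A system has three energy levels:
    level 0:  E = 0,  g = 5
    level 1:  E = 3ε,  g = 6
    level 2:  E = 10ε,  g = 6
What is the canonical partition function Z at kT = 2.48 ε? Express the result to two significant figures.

Z = 6.9

Eᵢ/kT = 0, 1.210, 4.032.
Z = Σ gᵢe^(−Eᵢ/kT) = 5·e^(−0) + 6·e^(−1.210) + 6·e^(−4.032) = 5.000 + 1.789 + 0.1064 = 6.895.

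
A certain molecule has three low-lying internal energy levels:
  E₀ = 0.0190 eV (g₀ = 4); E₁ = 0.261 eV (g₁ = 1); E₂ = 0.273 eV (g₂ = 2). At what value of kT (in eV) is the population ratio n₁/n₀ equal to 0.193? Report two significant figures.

0.94 eV

n₁/n₀ = (g₁/g₀) exp[−(E₁−E₀)/kT] = 0.193.
⇒ (E₁−E₀)/kT = ln((1/4)/0.193) = ln(1.295) = 0.2585.
kT = 0.2420 eV / 0.2585 = 0.94 eV.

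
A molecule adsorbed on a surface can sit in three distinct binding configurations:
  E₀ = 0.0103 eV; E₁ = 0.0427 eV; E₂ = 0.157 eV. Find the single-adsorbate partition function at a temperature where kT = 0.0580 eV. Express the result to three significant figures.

Eᵢ/kT = 0.17759, 0.73621, 2.7069.
Z = Σ e^(−Eᵢ/kT) = e^(−0.17759) + e^(−0.73621) + e^(−2.7069) = 0.83729 + 0.47893 + 0.066743 = 1.3830.

Z = 1.38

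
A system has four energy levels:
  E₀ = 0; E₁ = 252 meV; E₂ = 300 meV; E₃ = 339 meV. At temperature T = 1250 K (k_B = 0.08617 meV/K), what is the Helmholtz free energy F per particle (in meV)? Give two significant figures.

k_BT = 0.08617 × 1250 K = 107.7 meV.
Eᵢ/kT = 0, 2.340, 2.786, 3.148.
Z = Σ e^(−Eᵢ/kT) = e^(−0) + e^(−2.340) + e^(−2.786) + e^(−3.148) = 1.000 + 0.09633 + 0.06167 + 0.04294 = 1.201.
F = −kT ln Z = −107.7 × ln(1.201) = −107.7 × 0.1832 = -20 meV.

-20 meV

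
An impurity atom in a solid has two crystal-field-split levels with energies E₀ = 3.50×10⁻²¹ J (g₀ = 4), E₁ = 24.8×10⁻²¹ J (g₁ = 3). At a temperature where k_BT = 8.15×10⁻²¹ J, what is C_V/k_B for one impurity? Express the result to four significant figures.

Eᵢ/kT = 0.429448, 3.04294.
Z = Σ gᵢe^(−Eᵢ/kT) = 4·e^(−0.429448) + 3·e^(−3.04294) = 2.60347 + 0.143083 = 2.74655.
⟨E⟩ = 4.60964, ⟨E²⟩ = 43.6527.
C_V/k_B = (⟨E²⟩ − ⟨E⟩²)/(kT)² = (43.6527 − 21.2488)/66.4225 = 0.3373.

0.3373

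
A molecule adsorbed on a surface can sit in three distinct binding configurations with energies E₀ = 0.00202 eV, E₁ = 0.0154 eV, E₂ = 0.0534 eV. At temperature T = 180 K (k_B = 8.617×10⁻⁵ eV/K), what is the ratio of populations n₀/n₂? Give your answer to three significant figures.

27.5

k_BT = 8.617×10⁻⁵ × 180 K = 0.015511 eV.
n₀/n₂ = exp[−(E₀−E₂)/kT] = exp(−(-0.05138 eV)/(0.015511 eV)) = exp(3.3125) = 27.5.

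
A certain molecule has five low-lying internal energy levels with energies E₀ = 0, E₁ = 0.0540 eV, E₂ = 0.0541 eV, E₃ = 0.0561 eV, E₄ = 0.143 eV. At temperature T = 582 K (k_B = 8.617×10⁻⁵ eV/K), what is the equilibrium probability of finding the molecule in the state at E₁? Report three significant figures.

0.165

k_BT = 8.617×10⁻⁵ × 582 K = 0.050151 eV.
Eᵢ/kT = 0, 1.0767, 1.0787, 1.1186, 2.8514.
Z = Σ e^(−Eᵢ/kT) = e^(−0) + e^(−1.0767) + e^(−1.0787) + e^(−1.1186) + e^(−2.8514) = 1.0000 + 0.34072 + 0.34004 + 0.32674 + 0.057763 = 2.0653.
P₁ = e^(−E₁/kT) / Z = 0.34072/2.0653 = 0.165.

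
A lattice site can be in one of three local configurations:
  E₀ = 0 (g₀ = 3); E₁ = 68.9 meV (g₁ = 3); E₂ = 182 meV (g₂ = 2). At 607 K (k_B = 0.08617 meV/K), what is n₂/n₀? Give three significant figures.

k_BT = 0.08617 × 607 K = 52.305 meV.
n₂/n₀ = (g₂/g₀) exp[−(E₂−E₀)/kT] = (2/3) × exp(−(182 meV)/(52.305 meV)) = (2/3) × exp(-3.4796) = 0.0205.

0.0205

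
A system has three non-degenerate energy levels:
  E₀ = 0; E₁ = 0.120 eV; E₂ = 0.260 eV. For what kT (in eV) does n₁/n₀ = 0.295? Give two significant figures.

n₁/n₀ = exp[−(E₁−E₀)/kT] = 0.295.
⇒ (E₁−E₀)/kT = ln(1/0.295) = ln(3.390) = 1.221.
kT = 0.120 eV / 1.221 = 0.098 eV.

0.098 eV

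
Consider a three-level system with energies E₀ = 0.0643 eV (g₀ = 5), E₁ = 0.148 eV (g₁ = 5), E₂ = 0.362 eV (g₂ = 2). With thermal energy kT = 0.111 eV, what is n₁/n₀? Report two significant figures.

n₁/n₀ = (g₁/g₀) exp[−(E₁−E₀)/kT] = (5/5) × exp(−(0.0837 eV)/(0.111 eV)) = (5/5) × exp(-0.7541) = 0.47.

0.47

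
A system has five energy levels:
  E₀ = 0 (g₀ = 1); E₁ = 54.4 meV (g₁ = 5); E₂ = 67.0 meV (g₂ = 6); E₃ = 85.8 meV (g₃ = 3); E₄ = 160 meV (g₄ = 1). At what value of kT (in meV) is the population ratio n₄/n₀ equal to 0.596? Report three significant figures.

309 meV

n₄/n₀ = (g₄/g₀) exp[−(E₄−E₀)/kT] = 0.596.
⇒ (E₄−E₀)/kT = ln((1/1)/0.596) = ln(1.6779) = 0.51754.
kT = 160 meV / 0.51754 = 309 meV.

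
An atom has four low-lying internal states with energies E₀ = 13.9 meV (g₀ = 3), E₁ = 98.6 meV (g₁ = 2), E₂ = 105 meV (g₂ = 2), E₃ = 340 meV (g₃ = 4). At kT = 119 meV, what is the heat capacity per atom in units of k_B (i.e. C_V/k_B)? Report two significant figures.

0.41

Eᵢ/kT = 0.1168, 0.8286, 0.8824, 2.857.
Z = Σ gᵢe^(−Eᵢ/kT) = 3·e^(−0.1168) + 2·e^(−0.8286) + 2·e^(−0.8824) + 4·e^(−2.857) = 2.669 + 0.8733 + 0.8276 + 0.2298 = 4.600.
⟨E⟩ = 62.66 meV, ⟨E²⟩ = 9716 meV².
C_V/k_B = (⟨E²⟩ − ⟨E⟩²)/(kT)² = (9716 − 3926)/14160 = 0.41.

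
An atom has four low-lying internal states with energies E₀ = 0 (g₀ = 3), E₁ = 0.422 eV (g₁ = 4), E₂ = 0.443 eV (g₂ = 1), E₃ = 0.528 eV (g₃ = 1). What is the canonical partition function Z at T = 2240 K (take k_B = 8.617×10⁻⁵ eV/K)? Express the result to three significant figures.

k_BT = 8.617×10⁻⁵ × 2240 K = 0.19302 eV.
Eᵢ/kT = 0, 2.1863, 2.2951, 2.7355.
Z = Σ gᵢe^(−Eᵢ/kT) = 3·e^(−0) + 4·e^(−2.1863) + 1·e^(−2.2951) + 1·e^(−2.7355) = 3.0000 + 0.44933 + 0.10075 + 0.064862 = 3.6149.

Z = 3.61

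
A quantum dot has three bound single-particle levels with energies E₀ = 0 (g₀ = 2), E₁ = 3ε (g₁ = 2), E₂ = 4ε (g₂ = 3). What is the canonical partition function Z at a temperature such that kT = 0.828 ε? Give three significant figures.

Z = 2.08

Eᵢ/kT = 0, 3.6232, 4.8309.
Z = Σ gᵢe^(−Eᵢ/kT) = 2·e^(−0) + 2·e^(−3.6232) + 3·e^(−4.8309) = 2.0000 + 0.053394 + 0.023938 = 2.0773.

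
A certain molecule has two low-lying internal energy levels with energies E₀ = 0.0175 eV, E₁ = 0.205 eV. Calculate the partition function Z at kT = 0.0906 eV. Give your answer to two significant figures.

Eᵢ/kT = 0.1932, 2.263.
Z = Σ e^(−Eᵢ/kT) = e^(−0.1932) + e^(−2.263) = 0.8243 + 0.1040 = 0.9283.

Z = 0.93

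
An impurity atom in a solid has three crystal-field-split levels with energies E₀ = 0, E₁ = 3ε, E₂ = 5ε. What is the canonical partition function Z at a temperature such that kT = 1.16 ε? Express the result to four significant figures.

Eᵢ/kT = 0, 2.58621, 4.31034.
Z = Σ e^(−Eᵢ/kT) = e^(−0) + e^(−2.58621) + e^(−4.31034) = 1.00000 + 0.0753049 + 0.0134290 = 1.08873.

Z = 1.089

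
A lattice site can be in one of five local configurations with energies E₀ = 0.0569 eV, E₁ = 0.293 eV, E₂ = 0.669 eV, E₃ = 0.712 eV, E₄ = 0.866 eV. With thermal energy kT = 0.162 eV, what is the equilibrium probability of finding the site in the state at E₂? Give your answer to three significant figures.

0.0179

Eᵢ/kT = 0.35123, 1.8086, 4.1296, 4.3951, 5.3457.
Z = Σ e^(−Eᵢ/kT) = e^(−0.35123) + e^(−1.8086) + e^(−4.1296) + e^(−4.3951) + e^(−5.3457) = 0.70382 + 0.16388 + 0.016089 + 0.012338 + 0.0047686 = 0.90090.
P₂ = e^(−E₂/kT) / Z = 0.016089/0.90090 = 0.0179.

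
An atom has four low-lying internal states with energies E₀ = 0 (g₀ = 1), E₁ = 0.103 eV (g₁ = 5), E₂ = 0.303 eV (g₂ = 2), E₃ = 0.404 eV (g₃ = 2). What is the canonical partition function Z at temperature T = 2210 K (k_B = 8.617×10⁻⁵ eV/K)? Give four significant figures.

Z = 4.558

k_BT = 8.617×10⁻⁵ × 2210 K = 0.190436 eV.
Eᵢ/kT = 0, 0.540864, 1.59109, 2.12145.
Z = Σ gᵢe^(−Eᵢ/kT) = 1·e^(−0) + 5·e^(−0.540864) + 2·e^(−1.59109) + 2·e^(−2.12145) = 1.00000 + 2.91122 + 0.407407 + 0.239715 = 4.55834.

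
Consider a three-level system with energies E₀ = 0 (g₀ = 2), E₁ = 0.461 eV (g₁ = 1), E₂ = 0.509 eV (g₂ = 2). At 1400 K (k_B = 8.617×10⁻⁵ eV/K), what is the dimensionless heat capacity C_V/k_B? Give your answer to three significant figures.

0.401

k_BT = 8.617×10⁻⁵ × 1400 K = 0.12064 eV.
Eᵢ/kT = 0, 3.8213, 4.2192.
Z = Σ gᵢe^(−Eᵢ/kT) = 2·e^(−0) + 1·e^(−3.8213) + 2·e^(−4.2192) = 2.0000 + 0.021899 + 0.029421 = 2.0513.
⟨E⟩ = 0.012222 eV, ⟨E²⟩ = 0.0059847 eV².
C_V/k_B = (⟨E²⟩ − ⟨E⟩²)/(kT)² = (0.0059847 − 0.00014938)/0.014554 = 0.401.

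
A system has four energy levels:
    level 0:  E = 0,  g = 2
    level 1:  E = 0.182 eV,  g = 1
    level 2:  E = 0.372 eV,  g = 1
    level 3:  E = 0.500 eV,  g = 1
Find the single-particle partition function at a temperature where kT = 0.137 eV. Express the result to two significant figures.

Eᵢ/kT = 0, 1.328, 2.715, 3.650.
Z = Σ gᵢe^(−Eᵢ/kT) = 2·e^(−0) + 1·e^(−1.328) + 1·e^(−2.715) + 1·e^(−3.650) = 2.000 + 0.2650 + 0.06620 + 0.02599 = 2.357.

Z = 2.4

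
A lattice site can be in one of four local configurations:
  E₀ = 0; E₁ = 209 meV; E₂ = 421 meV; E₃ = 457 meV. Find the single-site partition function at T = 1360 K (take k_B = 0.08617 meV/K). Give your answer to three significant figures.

Z = 1.22

k_BT = 0.08617 × 1360 K = 117.19 meV.
Eᵢ/kT = 0, 1.7834, 3.5925, 3.8997.
Z = Σ e^(−Eᵢ/kT) = e^(−0) + e^(−1.7834) + e^(−3.5925) + e^(−3.8997) = 1.0000 + 0.16807 + 0.027529 + 0.020248 = 1.2158.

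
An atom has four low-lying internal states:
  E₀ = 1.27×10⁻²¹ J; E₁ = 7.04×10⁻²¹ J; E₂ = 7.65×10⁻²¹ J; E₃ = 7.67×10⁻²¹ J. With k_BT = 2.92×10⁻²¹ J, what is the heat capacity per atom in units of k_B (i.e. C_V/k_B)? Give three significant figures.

Eᵢ/kT = 0.43493, 2.4110, 2.6199, 2.6267.
Z = Σ e^(−Eᵢ/kT) = e^(−0.43493) + e^(−2.4110) + e^(−2.6199) + e^(−2.6267) = 0.64731 + 0.089726 + 0.072810 + 0.072317 = 0.88216.
⟨E⟩ = 2.9081, ⟨E²⟩ = 15.877.
C_V/k_B = (⟨E²⟩ − ⟨E⟩²)/(kT)² = (15.877 − 8.4570)/8.5264 = 0.870.

0.870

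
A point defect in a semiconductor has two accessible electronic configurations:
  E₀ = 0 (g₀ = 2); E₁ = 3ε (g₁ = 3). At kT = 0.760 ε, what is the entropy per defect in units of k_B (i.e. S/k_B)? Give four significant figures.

Eᵢ/kT = 0, 3.94737.
Z = Σ gᵢe^(−Eᵢ/kT) = 2·e^(−0) + 3·e^(−3.94737) = 2.00000 + 0.0579162 = 2.05792.
⟨E⟩ = Σ EᵢPᵢ = 0.0844292 ε.
S/k_B = ln Z + ⟨E⟩/kT = ln(2.05792) + 0.0844292/0.760 = 0.721696 + 0.111091 = 0.8328.

0.8328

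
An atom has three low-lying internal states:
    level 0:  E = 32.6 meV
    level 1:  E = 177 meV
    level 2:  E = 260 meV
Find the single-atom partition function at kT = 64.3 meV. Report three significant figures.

Z = 0.684

Eᵢ/kT = 0.50700, 2.7527, 4.0435.
Z = Σ e^(−Eᵢ/kT) = e^(−0.50700) + e^(−2.7527) + e^(−4.0435) = 0.60230 + 0.063755 + 0.017536 = 0.68359.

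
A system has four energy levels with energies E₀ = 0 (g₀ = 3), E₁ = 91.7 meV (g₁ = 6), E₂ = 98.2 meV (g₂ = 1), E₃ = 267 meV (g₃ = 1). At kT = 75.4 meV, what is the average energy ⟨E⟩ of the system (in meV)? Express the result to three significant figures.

38.9 meV

Eᵢ/kT = 0, 1.2162, 1.3024, 3.5411.
Z = Σ gᵢe^(−Eᵢ/kT) = 3·e^(−0) + 6·e^(−1.2162) + 1·e^(−1.3024) + 1·e^(−3.5411) = 3.0000 + 1.7781 + 0.27188 + 0.028981 = 5.0790.
⟨E⟩ = Σ Eᵢ gᵢe^(−Eᵢ/kT) / Z = (0·3.0000 + 91.7·1.7781 + 98.2·0.27188 + 267·0.028981) / 5.0790 = 38.9 meV.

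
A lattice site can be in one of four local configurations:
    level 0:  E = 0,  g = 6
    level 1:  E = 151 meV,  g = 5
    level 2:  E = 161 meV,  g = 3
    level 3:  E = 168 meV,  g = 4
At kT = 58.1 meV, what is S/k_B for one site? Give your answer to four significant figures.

Eᵢ/kT = 0, 2.59897, 2.77108, 2.89157.
Z = Σ gᵢe^(−Eᵢ/kT) = 6·e^(−0) + 5·e^(−2.59897) + 3·e^(−2.77108) + 4·e^(−2.89157) = 6.00000 + 0.371751 + 0.187783 + 0.221956 = 6.78149.
⟨E⟩ = Σ EᵢPᵢ = 18.2344 meV.
S/k_B = ln Z + ⟨E⟩/kT = ln(6.78149) + 18.2344/58.1 = 1.91420 + 0.313845 = 2.228.

2.228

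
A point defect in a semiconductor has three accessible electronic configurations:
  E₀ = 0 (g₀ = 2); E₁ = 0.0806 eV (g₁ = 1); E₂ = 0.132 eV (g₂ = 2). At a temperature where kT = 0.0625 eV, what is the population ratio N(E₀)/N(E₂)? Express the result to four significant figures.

8.265

n₀/n₂ = (g₀/g₂) exp[−(E₀−E₂)/kT] = (2/2) × exp(−(-0.132 eV)/(0.0625 eV)) = (2/2) × exp(2.11200) = 8.265.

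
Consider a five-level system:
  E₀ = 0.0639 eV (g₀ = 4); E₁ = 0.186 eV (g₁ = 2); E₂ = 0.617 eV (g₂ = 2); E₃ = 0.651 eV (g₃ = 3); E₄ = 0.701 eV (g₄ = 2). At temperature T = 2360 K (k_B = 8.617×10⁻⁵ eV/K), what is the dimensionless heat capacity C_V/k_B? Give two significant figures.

0.56

k_BT = 8.617×10⁻⁵ × 2360 K = 0.2034 eV.
Eᵢ/kT = 0.3142, 0.9145, 3.033, 3.201, 3.446.
Z = Σ gᵢe^(−Eᵢ/kT) = 4·e^(−0.3142) + 2·e^(−0.9145) + 2·e^(−3.033) + 3·e^(−3.201) + 2·e^(−3.446) = 2.921 + 0.8014 + 0.09634 + 0.1222 + 0.06375 = 4.005.
⟨E⟩ = 0.1297 eV, ⟨E²⟩ = 0.03981 eV².
C_V/k_B = (⟨E²⟩ − ⟨E⟩²)/(kT)² = (0.03981 − 0.01682)/0.04137 = 0.56.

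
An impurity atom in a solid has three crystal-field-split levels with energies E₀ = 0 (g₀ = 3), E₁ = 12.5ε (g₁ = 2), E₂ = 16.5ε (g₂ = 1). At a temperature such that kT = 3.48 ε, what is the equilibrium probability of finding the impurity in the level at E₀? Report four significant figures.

0.9792

Eᵢ/kT = 0, 3.59195, 4.74138.
Z = Σ gᵢe^(−Eᵢ/kT) = 3·e^(−0) + 2·e^(−3.59195) + 1·e^(−4.74138) = 3.00000 + 0.0550891 + 0.00872660 = 3.06382.
P₀ = g₀ e^(−E₀/kT) / Z = 3.00000/3.06382 = 0.9792.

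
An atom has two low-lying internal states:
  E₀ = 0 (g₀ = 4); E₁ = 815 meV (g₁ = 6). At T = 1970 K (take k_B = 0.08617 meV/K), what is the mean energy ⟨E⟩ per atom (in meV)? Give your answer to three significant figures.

k_BT = 0.08617 × 1970 K = 169.75 meV.
Eᵢ/kT = 0, 4.8012.
Z = Σ gᵢe^(−Eᵢ/kT) = 4·e^(−0) + 6·e^(−4.8012) = 4.0000 + 0.049319 = 4.0493.
⟨E⟩ = Σ Eᵢ gᵢe^(−Eᵢ/kT) / Z = (0·4.0000 + 815·0.049319) / 4.0493 = 9.93 meV.

9.93 meV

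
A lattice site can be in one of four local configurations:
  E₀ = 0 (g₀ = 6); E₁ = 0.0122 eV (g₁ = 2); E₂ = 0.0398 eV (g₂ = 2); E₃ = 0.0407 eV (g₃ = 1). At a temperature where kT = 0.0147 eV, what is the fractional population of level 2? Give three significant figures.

0.0189

Eᵢ/kT = 0, 0.82993, 2.7075, 2.7687.
Z = Σ gᵢe^(−Eᵢ/kT) = 6·e^(−0) + 2·e^(−0.82993) + 2·e^(−2.7075) + 1·e^(−2.7687) = 6.0000 + 0.87216 + 0.13341 + 0.062744 = 7.0683.
P₂ = g₂ e^(−E₂/kT) / Z = 0.13341/7.0683 = 0.0189.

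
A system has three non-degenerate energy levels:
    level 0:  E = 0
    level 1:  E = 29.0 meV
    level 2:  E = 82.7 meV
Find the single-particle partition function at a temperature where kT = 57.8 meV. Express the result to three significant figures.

Z = 1.84

Eᵢ/kT = 0, 0.50173, 1.4308.
Z = Σ e^(−Eᵢ/kT) = e^(−0) + e^(−0.50173) + e^(−1.4308) = 1.0000 + 0.60548 + 0.23912 = 1.8446.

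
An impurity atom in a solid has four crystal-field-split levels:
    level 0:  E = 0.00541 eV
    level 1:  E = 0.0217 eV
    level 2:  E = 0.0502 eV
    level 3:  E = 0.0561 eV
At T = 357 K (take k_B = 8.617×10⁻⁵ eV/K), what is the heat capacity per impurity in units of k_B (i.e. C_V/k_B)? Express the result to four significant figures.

k_BT = 8.617×10⁻⁵ × 357 K = 0.0307627 eV.
Eᵢ/kT = 0.175862, 0.705400, 1.63185, 1.82364.
Z = Σ e^(−Eᵢ/kT) = e^(−0.175862) + e^(−0.705400) + e^(−1.63185) + e^(−1.82364) = 0.838734 + 0.493911 + 0.195567 + 0.161437 = 1.68965.
⟨E⟩ = 0.0201992 eV, ⟨E²⟩ = 0.000744556 eV².
C_V/k_B = (⟨E²⟩ − ⟨E⟩²)/(kT)² = (0.000744556 − 0.000408008)/0.000946344 = 0.3556.

0.3556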